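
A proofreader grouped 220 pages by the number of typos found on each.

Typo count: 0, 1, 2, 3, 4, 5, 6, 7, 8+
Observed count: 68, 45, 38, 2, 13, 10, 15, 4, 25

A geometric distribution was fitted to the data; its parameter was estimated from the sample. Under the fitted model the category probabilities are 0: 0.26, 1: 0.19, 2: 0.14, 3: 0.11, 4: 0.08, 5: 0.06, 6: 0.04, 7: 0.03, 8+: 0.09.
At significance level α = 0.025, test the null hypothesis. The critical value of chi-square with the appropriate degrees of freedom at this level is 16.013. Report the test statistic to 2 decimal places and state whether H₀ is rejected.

Expected counts E_i = n·p_i: 220×0.26 = 57.2, 220×0.19 = 41.8, 220×0.14 = 30.8, 220×0.11 = 24.2, 220×0.08 = 17.6, 220×0.06 = 13.2, 220×0.04 = 8.8, 220×0.03 = 6.6, 220×0.09 = 19.8.
0: (68 − 57.2)²/57.2 = 116.64/57.2 = 2.039
1: (45 − 41.8)²/41.8 = 10.24/41.8 = 0.245
2: (38 − 30.8)²/30.8 = 51.84/30.8 = 1.683
3: (2 − 24.2)²/24.2 = 492.84/24.2 = 20.365
4: (13 − 17.6)²/17.6 = 21.16/17.6 = 1.202
5: (10 − 13.2)²/13.2 = 10.24/13.2 = 0.776
6: (15 − 8.8)²/8.8 = 38.44/8.8 = 4.368
7: (4 − 6.6)²/6.6 = 6.76/6.6 = 1.024
8+: (25 − 19.8)²/19.8 = 27.04/19.8 = 1.366
Sum = 33.07
df = 7. Since 33.07 > 16.013, we reject H₀.

33.07; reject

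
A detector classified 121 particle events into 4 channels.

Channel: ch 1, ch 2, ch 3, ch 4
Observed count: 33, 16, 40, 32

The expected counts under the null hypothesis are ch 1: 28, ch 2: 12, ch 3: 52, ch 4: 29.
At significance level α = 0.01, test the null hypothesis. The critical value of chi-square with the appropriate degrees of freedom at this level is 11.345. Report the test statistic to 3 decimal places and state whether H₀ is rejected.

χ² = (33−28)²/28 + (16−12)²/12 + (40−52)²/52 + (32−29)²/29
   = 0.8929 + 1.3333 + 2.7692 + 0.3103
Sum = 5.306
df = 3. Since 5.306 < 11.345, we do not reject H₀.

5.306; do not reject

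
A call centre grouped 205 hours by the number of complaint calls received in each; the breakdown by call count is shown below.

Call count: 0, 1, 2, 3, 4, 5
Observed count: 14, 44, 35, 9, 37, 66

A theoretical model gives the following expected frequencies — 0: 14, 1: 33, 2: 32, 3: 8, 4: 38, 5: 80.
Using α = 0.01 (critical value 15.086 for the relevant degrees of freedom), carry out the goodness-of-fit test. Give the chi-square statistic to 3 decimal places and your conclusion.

χ² = (14−14)²/14 + (44−33)²/33 + (35−32)²/32 + (9−8)²/8 + (37−38)²/38 + (66−80)²/80
   = 0.0000 + 3.6667 + 0.2813 + 0.1250 + 0.0263 + 2.4500
Sum = 6.549
df = 5. Since 6.549 < 15.086, we do not reject H₀.

6.549; do not reject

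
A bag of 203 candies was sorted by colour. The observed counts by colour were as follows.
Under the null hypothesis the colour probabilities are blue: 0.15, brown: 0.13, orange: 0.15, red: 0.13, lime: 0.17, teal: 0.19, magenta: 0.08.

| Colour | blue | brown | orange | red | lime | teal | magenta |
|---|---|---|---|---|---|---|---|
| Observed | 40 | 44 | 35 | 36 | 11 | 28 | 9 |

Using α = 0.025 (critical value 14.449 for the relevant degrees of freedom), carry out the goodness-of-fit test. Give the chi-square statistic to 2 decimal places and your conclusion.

Expected counts E_i = n·p_i: 203×0.15 = 30.45, 203×0.13 = 26.39, 203×0.15 = 30.45, 203×0.13 = 26.39, 203×0.17 = 34.51, 203×0.19 = 38.57, 203×0.08 = 16.24.
χ² = (40−30.45)²/30.45 + (44−26.39)²/26.39 + (35−30.45)²/30.45 + (36−26.39)²/26.39 + (11−34.51)²/34.51 + (28−38.57)²/38.57 + (9−16.24)²/16.24
   = 2.995 + 11.751 + 0.680 + 3.500 + 16.016 + 2.897 + 3.228
Sum = 41.07
df = 6. Since 41.07 > 14.449, we reject H₀.

41.07; reject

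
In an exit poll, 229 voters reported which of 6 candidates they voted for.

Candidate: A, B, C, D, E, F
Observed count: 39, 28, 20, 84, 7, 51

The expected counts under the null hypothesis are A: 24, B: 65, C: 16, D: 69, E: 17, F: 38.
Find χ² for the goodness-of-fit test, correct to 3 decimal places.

45.027

A: (39 − 24)²/24 = 225/24 = 9.3750
B: (28 − 65)²/65 = 1369/65 = 21.0615
C: (20 − 16)²/16 = 16/16 = 1.0000
D: (84 − 69)²/69 = 225/69 = 3.2609
E: (7 − 17)²/17 = 100/17 = 5.8824
F: (51 − 38)²/38 = 169/38 = 4.4474
Sum = 45.027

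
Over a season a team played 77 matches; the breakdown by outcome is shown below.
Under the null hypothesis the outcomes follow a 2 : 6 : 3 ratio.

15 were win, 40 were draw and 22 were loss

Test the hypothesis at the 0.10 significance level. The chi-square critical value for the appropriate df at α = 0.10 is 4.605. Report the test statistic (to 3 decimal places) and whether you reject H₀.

Ratio total = 11. Expected counts: 77×2/11 = 14, 77×6/11 = 42, 77×3/11 = 21.
cat         O        E   (O−E)²/E
win        15       14     0.0714
draw       40       42     0.0952
loss       22       21     0.0476
Sum = 0.214
df = 2. Since 0.214 < 4.605, we do not reject H₀.

0.214; do not reject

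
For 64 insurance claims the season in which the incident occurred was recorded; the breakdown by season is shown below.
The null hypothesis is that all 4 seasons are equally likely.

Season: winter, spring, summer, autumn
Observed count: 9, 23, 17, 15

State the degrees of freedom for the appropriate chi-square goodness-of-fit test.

There are k = 4 categories and no parameters were estimated from the data, so df = 4 − 1 = 3.

3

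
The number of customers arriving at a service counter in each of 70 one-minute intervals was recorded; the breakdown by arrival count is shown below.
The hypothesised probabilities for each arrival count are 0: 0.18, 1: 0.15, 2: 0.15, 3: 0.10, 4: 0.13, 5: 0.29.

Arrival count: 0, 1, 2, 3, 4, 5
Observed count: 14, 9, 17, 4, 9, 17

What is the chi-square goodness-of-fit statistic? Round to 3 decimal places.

Expected counts E_i = n·p_i: 70×0.18 = 12.6, 70×0.15 = 10.5, 70×0.15 = 10.5, 70×0.10 = 7, 70×0.13 = 9.1, 70×0.29 = 20.3.
χ² = (14−12.6)²/12.6 + (9−10.5)²/10.5 + (17−10.5)²/10.5 + (4−7)²/7 + (9−9.1)²/9.1 + (17−20.3)²/20.3
   = 0.1556 + 0.2143 + 4.0238 + 1.2857 + 0.0011 + 0.5365
Sum = 6.217

6.217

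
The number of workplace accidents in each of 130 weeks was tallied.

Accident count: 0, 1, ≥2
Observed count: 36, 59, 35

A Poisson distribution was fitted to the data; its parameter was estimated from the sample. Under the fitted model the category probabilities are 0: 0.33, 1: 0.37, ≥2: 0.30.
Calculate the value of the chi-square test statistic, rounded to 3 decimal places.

3.990

Expected counts E_i = n·p_i: 130×0.33 = 42.9, 130×0.37 = 48.1, 130×0.30 = 39.
χ² = (36−42.9)²/42.9 + (59−48.1)²/48.1 + (35−39)²/39
   = 1.1098 + 2.4701 + 0.4103
Sum = 3.990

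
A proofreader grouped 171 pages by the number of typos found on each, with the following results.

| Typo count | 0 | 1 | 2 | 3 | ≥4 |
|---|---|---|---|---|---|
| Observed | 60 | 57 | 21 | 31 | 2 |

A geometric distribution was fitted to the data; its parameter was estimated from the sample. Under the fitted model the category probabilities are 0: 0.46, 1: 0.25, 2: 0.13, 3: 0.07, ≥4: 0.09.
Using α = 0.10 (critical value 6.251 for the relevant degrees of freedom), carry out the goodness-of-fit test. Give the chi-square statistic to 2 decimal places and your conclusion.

Expected counts E_i = n·p_i: 171×0.46 = 78.66, 171×0.25 = 42.75, 171×0.13 = 22.23, 171×0.07 = 11.97, 171×0.09 = 15.39.
0: (60 − 78.66)²/78.66 = 348.1956/78.66 = 4.427
1: (57 − 42.75)²/42.75 = 203.0625/42.75 = 4.750
2: (21 − 22.23)²/22.23 = 1.5129/22.23 = 0.068
3: (31 − 11.97)²/11.97 = 362.1409/11.97 = 30.254
≥4: (2 − 15.39)²/15.39 = 179.2921/15.39 = 11.650
Sum = 51.15
df = 3. Since 51.15 > 6.251, we reject H₀.

51.15; reject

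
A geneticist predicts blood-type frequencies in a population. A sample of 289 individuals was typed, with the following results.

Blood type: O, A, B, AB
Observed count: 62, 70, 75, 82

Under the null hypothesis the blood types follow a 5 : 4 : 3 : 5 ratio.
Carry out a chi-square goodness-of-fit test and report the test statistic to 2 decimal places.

Ratio total = 17. Expected counts: 289×5/17 = 85, 289×4/17 = 68, 289×3/17 = 51, 289×5/17 = 85.
O: (62 − 85)²/85 = 529/85 = 6.224
A: (70 − 68)²/68 = 4/68 = 0.059
B: (75 − 51)²/51 = 576/51 = 11.294
AB: (82 − 85)²/85 = 9/85 = 0.106
Sum = 17.68

17.68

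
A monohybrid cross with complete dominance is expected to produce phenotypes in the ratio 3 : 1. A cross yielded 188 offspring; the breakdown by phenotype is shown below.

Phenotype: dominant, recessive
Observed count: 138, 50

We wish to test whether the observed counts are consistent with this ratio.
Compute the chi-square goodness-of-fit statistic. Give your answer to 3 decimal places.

0.255

Ratio total = 4. Expected counts: 188×3/4 = 141, 188×1/4 = 47.
dominant: (138 − 141)²/141 = 9/141 = 0.0638
recessive: (50 − 47)²/47 = 9/47 = 0.1915
Sum = 0.255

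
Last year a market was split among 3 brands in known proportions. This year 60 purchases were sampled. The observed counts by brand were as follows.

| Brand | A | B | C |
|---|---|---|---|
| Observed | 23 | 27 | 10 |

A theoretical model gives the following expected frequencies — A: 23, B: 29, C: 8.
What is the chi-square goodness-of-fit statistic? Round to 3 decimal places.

0.638

cat         O        E   (O−E)²/E
A          23       23     0.0000
B          27       29     0.1379
C          10        8     0.5000
Sum = 0.638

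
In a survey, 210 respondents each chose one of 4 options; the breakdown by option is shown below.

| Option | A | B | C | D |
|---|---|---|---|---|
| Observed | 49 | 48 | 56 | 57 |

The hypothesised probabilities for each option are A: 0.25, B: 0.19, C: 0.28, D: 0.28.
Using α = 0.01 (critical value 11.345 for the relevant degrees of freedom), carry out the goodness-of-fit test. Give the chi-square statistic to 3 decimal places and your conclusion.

2.066; do not reject

Expected counts E_i = n·p_i: 210×0.25 = 52.5, 210×0.19 = 39.9, 210×0.28 = 58.8, 210×0.28 = 58.8.
A: (49 − 52.5)²/52.5 = 12.25/52.5 = 0.2333
B: (48 − 39.9)²/39.9 = 65.61/39.9 = 1.6444
C: (56 − 58.8)²/58.8 = 7.84/58.8 = 0.1333
D: (57 − 58.8)²/58.8 = 3.24/58.8 = 0.0551
Sum = 2.066
df = 3. Since 2.066 < 11.345, we do not reject H₀.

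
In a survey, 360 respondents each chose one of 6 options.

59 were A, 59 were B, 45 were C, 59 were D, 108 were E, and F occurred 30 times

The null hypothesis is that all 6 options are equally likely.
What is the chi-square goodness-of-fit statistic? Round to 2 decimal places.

57.20

Expected count for each of the 6 categories: 360/6 = 60.
χ² = (59−60)²/60 + (59−60)²/60 + (45−60)²/60 + (59−60)²/60 + (108−60)²/60 + (30−60)²/60
   = 0.017 + 0.017 + 3.750 + 0.017 + 38.400 + 15.000
Sum = 57.20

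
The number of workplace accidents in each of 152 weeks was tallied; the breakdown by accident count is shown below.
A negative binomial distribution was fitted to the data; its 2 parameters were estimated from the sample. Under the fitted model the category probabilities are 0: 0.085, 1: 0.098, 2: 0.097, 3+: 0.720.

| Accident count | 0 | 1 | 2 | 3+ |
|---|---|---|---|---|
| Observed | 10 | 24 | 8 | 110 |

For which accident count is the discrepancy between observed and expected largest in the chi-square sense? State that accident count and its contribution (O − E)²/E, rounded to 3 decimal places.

1, 5.564

Expected counts E_i = n·p_i: 152×0.085 = 12.92, 152×0.098 = 14.896, 152×0.097 = 14.744, 152×0.720 = 109.44.
0: (10 − 12.92)²/12.92 = 8.5264/12.92 = 0.6599
1: (24 − 14.896)²/14.896 = 82.882816/14.896 = 5.5641
2: (8 − 14.744)²/14.744 = 45.481536/14.744 = 3.0847
3+: (110 − 109.44)²/109.44 = 0.3136/109.44 = 0.0029
The largest term is for 1: 5.564.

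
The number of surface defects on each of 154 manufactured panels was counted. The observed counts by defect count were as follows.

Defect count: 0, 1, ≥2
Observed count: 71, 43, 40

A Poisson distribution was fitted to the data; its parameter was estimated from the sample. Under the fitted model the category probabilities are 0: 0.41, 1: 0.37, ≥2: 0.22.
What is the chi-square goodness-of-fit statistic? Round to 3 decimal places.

Expected counts E_i = n·p_i: 154×0.41 = 63.14, 154×0.37 = 56.98, 154×0.22 = 33.88.
χ² = (71−63.14)²/63.14 + (43−56.98)²/56.98 + (40−33.88)²/33.88
   = 0.9785 + 3.4300 + 1.1055
Sum = 5.514

5.514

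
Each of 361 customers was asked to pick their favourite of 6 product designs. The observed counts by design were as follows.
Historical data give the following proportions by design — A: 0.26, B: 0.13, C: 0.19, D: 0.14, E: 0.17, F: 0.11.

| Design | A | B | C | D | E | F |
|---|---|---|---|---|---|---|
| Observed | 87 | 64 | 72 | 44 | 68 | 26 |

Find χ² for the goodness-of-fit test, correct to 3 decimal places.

Expected counts E_i = n·p_i: 361×0.26 = 93.86, 361×0.13 = 46.93, 361×0.19 = 68.59, 361×0.14 = 50.54, 361×0.17 = 61.37, 361×0.11 = 39.71.
A: (87 − 93.86)²/93.86 = 47.0596/93.86 = 0.5014
B: (64 − 46.93)²/46.93 = 291.3849/46.93 = 6.2089
C: (72 − 68.59)²/68.59 = 11.6281/68.59 = 0.1695
D: (44 − 50.54)²/50.54 = 42.7716/50.54 = 0.8463
E: (68 − 61.37)²/61.37 = 43.9569/61.37 = 0.7163
F: (26 − 39.71)²/39.71 = 187.9641/39.71 = 4.7334
Sum = 13.176

13.176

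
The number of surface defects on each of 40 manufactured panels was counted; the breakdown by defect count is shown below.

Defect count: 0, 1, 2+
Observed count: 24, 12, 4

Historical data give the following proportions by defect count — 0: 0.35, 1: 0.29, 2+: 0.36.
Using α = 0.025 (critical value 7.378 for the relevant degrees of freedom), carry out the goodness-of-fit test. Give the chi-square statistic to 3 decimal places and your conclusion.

14.668; reject

Expected counts E_i = n·p_i: 40×0.35 = 14, 40×0.29 = 11.6, 40×0.36 = 14.4.
0: (24 − 14)²/14 = 100/14 = 7.1429
1: (12 − 11.6)²/11.6 = 0.16/11.6 = 0.0138
2+: (4 − 14.4)²/14.4 = 108.16/14.4 = 7.5111
Sum = 14.668
df = 2. Since 14.668 > 7.378, we reject H₀.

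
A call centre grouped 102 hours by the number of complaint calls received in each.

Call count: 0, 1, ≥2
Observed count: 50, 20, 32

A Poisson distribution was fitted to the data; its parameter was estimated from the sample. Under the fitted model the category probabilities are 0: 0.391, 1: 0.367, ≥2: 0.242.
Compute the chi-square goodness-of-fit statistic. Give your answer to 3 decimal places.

12.855

Expected counts E_i = n·p_i: 102×0.391 = 39.882, 102×0.367 = 37.434, 102×0.242 = 24.684.
cat         O        E   (O−E)²/E
0          50   39.882     2.5669
1          20   37.434     8.1195
≥2         32   24.684     2.1684
Sum = 12.855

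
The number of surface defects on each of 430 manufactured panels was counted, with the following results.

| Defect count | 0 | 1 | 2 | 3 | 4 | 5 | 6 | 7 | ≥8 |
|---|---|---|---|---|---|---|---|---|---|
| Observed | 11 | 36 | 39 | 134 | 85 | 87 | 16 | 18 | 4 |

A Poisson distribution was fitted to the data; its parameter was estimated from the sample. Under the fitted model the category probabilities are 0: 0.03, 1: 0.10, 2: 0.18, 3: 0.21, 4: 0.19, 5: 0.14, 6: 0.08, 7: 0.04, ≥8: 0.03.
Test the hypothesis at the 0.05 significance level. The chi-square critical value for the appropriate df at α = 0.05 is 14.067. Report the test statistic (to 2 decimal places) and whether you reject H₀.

Expected counts E_i = n·p_i: 430×0.03 = 12.9, 430×0.10 = 43, 430×0.18 = 77.4, 430×0.21 = 90.3, 430×0.19 = 81.7, 430×0.14 = 60.2, 430×0.08 = 34.4, 430×0.04 = 17.2, 430×0.03 = 12.9.
0: (11 − 12.9)²/12.9 = 3.61/12.9 = 0.280
1: (36 − 43)²/43 = 49/43 = 1.140
2: (39 − 77.4)²/77.4 = 1474.56/77.4 = 19.051
3: (134 − 90.3)²/90.3 = 1909.69/90.3 = 21.148
4: (85 − 81.7)²/81.7 = 10.89/81.7 = 0.133
5: (87 − 60.2)²/60.2 = 718.24/60.2 = 11.931
6: (16 − 34.4)²/34.4 = 338.56/34.4 = 9.842
7: (18 − 17.2)²/17.2 = 0.64/17.2 = 0.037
≥8: (4 − 12.9)²/12.9 = 79.21/12.9 = 6.140
Sum = 69.70
df = 7. Since 69.70 > 14.067, we reject H₀.

69.70; reject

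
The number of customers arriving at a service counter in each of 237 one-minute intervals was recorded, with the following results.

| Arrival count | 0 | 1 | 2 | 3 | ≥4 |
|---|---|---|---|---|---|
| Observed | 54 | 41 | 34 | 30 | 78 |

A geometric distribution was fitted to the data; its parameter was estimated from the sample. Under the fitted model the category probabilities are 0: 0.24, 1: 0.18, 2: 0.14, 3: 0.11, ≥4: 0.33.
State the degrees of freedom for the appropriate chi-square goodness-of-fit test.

3

There are k = 5 categories and 1 parameter estimated from the data, so df = 5 − 1 − 1 = 3.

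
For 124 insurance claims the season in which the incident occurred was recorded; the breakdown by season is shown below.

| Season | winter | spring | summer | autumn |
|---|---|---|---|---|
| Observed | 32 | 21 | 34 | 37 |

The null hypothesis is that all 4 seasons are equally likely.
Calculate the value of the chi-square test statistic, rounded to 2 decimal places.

Expected count for each of the 4 categories: 124/4 = 31.
χ² = (32−31)²/31 + (21−31)²/31 + (34−31)²/31 + (37−31)²/31
   = 0.032 + 3.226 + 0.290 + 1.161
Sum = 4.71

4.71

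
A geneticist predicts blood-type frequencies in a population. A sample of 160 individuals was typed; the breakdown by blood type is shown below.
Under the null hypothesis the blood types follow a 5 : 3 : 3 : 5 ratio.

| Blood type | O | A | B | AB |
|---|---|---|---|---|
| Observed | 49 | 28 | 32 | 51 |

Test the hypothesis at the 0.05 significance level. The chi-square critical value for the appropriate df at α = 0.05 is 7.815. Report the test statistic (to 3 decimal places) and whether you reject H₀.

Ratio total = 16. Expected counts: 160×5/16 = 50, 160×3/16 = 30, 160×3/16 = 30, 160×5/16 = 50.
O: (49 − 50)²/50 = 1/50 = 0.0200
A: (28 − 30)²/30 = 4/30 = 0.1333
B: (32 − 30)²/30 = 4/30 = 0.1333
AB: (51 − 50)²/50 = 1/50 = 0.0200
Sum = 0.307
df = 3. Since 0.307 < 7.815, we do not reject H₀.

0.307; do not reject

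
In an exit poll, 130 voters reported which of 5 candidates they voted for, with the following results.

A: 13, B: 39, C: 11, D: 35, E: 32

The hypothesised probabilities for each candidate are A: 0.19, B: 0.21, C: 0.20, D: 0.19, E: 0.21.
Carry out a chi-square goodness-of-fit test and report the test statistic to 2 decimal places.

Expected counts E_i = n·p_i: 130×0.19 = 24.7, 130×0.21 = 27.3, 130×0.20 = 26, 130×0.19 = 24.7, 130×0.21 = 27.3.
A: (13 − 24.7)²/24.7 = 136.89/24.7 = 5.542
B: (39 − 27.3)²/27.3 = 136.89/27.3 = 5.014
C: (11 − 26)²/26 = 225/26 = 8.654
D: (35 − 24.7)²/24.7 = 106.09/24.7 = 4.295
E: (32 − 27.3)²/27.3 = 22.09/27.3 = 0.809
Sum = 24.31

24.31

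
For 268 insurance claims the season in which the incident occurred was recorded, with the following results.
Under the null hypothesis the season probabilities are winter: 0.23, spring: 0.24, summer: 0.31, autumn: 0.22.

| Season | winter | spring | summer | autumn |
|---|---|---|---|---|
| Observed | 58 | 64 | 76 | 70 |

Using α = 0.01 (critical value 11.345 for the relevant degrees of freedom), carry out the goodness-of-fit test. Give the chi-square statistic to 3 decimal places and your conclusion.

2.887; do not reject

Expected counts E_i = n·p_i: 268×0.23 = 61.64, 268×0.24 = 64.32, 268×0.31 = 83.08, 268×0.22 = 58.96.
winter: (58 − 61.64)²/61.64 = 13.2496/61.64 = 0.2150
spring: (64 − 64.32)²/64.32 = 0.1024/64.32 = 0.0016
summer: (76 − 83.08)²/83.08 = 50.1264/83.08 = 0.6034
autumn: (70 − 58.96)²/58.96 = 121.8816/58.96 = 2.0672
Sum = 2.887
df = 3. Since 2.887 < 11.345, we do not reject H₀.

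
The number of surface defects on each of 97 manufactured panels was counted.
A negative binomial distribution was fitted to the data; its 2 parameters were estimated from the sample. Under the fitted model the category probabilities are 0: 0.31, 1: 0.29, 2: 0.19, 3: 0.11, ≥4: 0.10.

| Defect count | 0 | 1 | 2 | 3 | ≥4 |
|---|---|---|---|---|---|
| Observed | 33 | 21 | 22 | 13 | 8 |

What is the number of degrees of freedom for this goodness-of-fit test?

There are k = 5 categories and 2 parameters estimated from the data, so df = 5 − 1 − 2 = 2.

2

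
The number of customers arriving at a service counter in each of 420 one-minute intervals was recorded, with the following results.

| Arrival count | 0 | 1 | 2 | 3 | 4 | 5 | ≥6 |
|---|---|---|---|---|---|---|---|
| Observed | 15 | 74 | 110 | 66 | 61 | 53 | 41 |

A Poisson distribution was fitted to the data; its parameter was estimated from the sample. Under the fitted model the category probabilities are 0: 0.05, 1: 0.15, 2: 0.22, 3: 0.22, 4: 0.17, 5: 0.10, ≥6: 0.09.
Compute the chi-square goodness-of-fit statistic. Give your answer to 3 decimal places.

Expected counts E_i = n·p_i: 420×0.05 = 21, 420×0.15 = 63, 420×0.22 = 92.4, 420×0.22 = 92.4, 420×0.17 = 71.4, 420×0.10 = 42, 420×0.09 = 37.8.
χ² = (15−21)²/21 + (74−63)²/63 + (110−92.4)²/92.4 + (66−92.4)²/92.4 + (61−71.4)²/71.4 + (53−42)²/42 + (41−37.8)²/37.8
   = 1.7143 + 1.9206 + 3.3524 + 7.5429 + 1.5148 + 2.8810 + 0.2709
Sum = 19.197

19.197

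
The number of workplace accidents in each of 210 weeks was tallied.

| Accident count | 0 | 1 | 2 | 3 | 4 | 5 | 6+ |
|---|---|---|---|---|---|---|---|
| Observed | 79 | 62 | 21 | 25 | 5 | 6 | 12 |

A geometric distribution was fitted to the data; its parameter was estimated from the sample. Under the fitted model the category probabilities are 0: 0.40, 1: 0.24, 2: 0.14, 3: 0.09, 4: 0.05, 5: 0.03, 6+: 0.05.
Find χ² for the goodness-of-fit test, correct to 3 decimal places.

Expected counts E_i = n·p_i: 210×0.40 = 84, 210×0.24 = 50.4, 210×0.14 = 29.4, 210×0.09 = 18.9, 210×0.05 = 10.5, 210×0.03 = 6.3, 210×0.05 = 10.5.
cat         O        E   (O−E)²/E
0          79       84     0.2976
1          62     50.4     2.6698
2          21     29.4     2.4000
3          25     18.9     1.9688
4           5     10.5     2.8810
5           6      6.3     0.0143
6+         12     10.5     0.2143
Sum = 10.446

10.446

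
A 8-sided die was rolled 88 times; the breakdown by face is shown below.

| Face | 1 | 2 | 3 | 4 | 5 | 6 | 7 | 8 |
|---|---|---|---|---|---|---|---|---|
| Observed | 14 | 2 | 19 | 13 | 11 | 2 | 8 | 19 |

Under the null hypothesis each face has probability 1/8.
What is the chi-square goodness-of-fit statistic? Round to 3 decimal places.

Expected count for each of the 8 categories: 88/8 = 11.
χ² = (14−11)²/11 + (2−11)²/11 + (19−11)²/11 + (13−11)²/11 + (11−11)²/11 + (2−11)²/11 + (8−11)²/11 + (19−11)²/11
   = 0.8182 + 7.3636 + 5.8182 + 0.3636 + 0.0000 + 7.3636 + 0.8182 + 5.8182
Sum = 28.364

28.364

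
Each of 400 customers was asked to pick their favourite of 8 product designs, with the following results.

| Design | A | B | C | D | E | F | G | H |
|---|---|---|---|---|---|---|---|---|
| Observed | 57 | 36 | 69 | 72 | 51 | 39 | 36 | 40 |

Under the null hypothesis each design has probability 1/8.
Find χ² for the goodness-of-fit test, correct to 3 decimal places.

30.160

Expected count for each of the 8 categories: 400/8 = 50.
cat         O        E   (O−E)²/E
A          57       50     0.9800
B          36       50     3.9200
C          69       50     7.2200
D          72       50     9.6800
E          51       50     0.0200
F          39       50     2.4200
G          36       50     3.9200
H          40       50     2.0000
Sum = 30.160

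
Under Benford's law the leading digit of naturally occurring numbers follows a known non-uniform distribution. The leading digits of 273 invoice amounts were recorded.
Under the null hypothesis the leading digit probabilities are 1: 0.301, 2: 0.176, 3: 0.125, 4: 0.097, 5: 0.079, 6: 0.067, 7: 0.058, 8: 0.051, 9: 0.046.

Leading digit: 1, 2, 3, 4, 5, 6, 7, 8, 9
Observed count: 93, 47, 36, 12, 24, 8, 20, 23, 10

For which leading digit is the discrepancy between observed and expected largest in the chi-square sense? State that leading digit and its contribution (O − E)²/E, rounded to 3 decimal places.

Expected counts E_i = n·p_i: 273×0.301 = 82.173, 273×0.176 = 48.048, 273×0.125 = 34.125, 273×0.097 = 26.481, 273×0.079 = 21.567, 273×0.067 = 18.291, 273×0.058 = 15.834, 273×0.051 = 13.923, 273×0.046 = 12.558.
χ² = (93−82.173)²/82.173 + (47−48.048)²/48.048 + (36−34.125)²/34.125 + (12−26.481)²/26.481 + (24−21.567)²/21.567 + (8−18.291)²/18.291 + (20−15.834)²/15.834 + (23−13.923)²/13.923 + (10−12.558)²/12.558
   = 1.4266 + 0.0229 + 0.1030 + 7.9189 + 0.2745 + 5.7900 + 1.0961 + 5.9177 + 0.5211
The largest term is for 4: 7.919.

4, 7.919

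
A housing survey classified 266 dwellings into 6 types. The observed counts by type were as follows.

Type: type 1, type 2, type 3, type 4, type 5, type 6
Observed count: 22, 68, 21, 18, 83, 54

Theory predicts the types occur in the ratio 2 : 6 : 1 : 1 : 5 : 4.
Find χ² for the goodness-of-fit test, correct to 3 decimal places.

Ratio total = 19. Expected counts: 266×2/19 = 28, 266×6/19 = 84, 266×1/19 = 14, 266×1/19 = 14, 266×5/19 = 70, 266×4/19 = 56.
cat         O        E   (O−E)²/E
type 1     22       28     1.2857
type 2     68       84     3.0476
type 3     21       14     3.5000
type 4     18       14     1.1429
type 5     83       70     2.4143
type 6     54       56     0.0714
Sum = 11.462

11.462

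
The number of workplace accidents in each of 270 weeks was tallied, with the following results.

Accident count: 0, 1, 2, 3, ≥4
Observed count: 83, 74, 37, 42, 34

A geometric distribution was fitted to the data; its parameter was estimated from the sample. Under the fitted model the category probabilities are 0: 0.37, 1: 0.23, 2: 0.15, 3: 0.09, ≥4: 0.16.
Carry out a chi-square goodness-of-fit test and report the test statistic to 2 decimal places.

20.29

Expected counts E_i = n·p_i: 270×0.37 = 99.9, 270×0.23 = 62.1, 270×0.15 = 40.5, 270×0.09 = 24.3, 270×0.16 = 43.2.
χ² = (83−99.9)²/99.9 + (74−62.1)²/62.1 + (37−40.5)²/40.5 + (42−24.3)²/24.3 + (34−43.2)²/43.2
   = 2.859 + 2.280 + 0.302 + 12.893 + 1.959
Sum = 20.29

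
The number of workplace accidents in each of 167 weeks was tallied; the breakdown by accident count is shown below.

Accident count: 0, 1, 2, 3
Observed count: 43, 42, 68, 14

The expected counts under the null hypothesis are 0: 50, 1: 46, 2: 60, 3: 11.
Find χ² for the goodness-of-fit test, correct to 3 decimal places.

0: (43 − 50)²/50 = 49/50 = 0.9800
1: (42 − 46)²/46 = 16/46 = 0.3478
2: (68 − 60)²/60 = 64/60 = 1.0667
3: (14 − 11)²/11 = 9/11 = 0.8182
Sum = 3.213

3.213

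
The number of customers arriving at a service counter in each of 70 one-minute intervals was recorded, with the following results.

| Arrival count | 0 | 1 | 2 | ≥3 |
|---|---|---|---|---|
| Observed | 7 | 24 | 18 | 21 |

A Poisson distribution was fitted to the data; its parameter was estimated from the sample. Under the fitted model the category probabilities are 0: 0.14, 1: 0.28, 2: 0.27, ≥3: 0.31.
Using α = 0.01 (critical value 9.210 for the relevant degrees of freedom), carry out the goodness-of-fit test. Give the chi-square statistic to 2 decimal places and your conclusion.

Expected counts E_i = n·p_i: 70×0.14 = 9.8, 70×0.28 = 19.6, 70×0.27 = 18.9, 70×0.31 = 21.7.
cat         O        E   (O−E)²/E
0           7      9.8      0.800
1          24     19.6      0.988
2          18     18.9      0.043
≥3         21     21.7      0.023
Sum = 1.85
df = 2. Since 1.85 < 9.210, we do not reject H₀.

1.85; do not reject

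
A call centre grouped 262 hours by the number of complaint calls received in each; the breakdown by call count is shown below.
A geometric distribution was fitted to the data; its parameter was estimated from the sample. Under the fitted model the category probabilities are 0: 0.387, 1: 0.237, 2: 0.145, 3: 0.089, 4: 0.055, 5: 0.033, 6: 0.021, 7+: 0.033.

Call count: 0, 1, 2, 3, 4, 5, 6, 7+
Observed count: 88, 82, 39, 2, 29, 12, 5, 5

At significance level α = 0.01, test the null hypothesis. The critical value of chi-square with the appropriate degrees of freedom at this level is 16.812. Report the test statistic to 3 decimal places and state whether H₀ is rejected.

Expected counts E_i = n·p_i: 262×0.387 = 101.394, 262×0.237 = 62.094, 262×0.145 = 37.99, 262×0.089 = 23.318, 262×0.055 = 14.41, 262×0.033 = 8.646, 262×0.021 = 5.502, 262×0.033 = 8.646.
χ² = (88−101.394)²/101.394 + (82−62.094)²/62.094 + (39−37.99)²/37.99 + (2−23.318)²/23.318 + (29−14.41)²/14.41 + (12−8.646)²/8.646 + (5−5.502)²/5.502 + (5−8.646)²/8.646
   = 1.7693 + 6.3814 + 0.0269 + 19.4895 + 14.7722 + 1.3011 + 0.0458 + 1.5375
Sum = 45.324
df = 6. Since 45.324 > 16.812, we reject H₀.

45.324; reject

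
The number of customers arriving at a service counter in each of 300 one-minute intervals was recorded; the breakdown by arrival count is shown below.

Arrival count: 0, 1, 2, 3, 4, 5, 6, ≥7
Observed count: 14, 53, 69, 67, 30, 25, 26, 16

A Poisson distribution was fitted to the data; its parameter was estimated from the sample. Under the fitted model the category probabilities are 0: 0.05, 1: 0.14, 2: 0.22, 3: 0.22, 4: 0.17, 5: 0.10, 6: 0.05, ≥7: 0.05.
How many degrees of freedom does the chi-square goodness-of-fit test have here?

There are k = 8 categories and 1 parameter estimated from the data, so df = 8 − 1 − 1 = 6.

6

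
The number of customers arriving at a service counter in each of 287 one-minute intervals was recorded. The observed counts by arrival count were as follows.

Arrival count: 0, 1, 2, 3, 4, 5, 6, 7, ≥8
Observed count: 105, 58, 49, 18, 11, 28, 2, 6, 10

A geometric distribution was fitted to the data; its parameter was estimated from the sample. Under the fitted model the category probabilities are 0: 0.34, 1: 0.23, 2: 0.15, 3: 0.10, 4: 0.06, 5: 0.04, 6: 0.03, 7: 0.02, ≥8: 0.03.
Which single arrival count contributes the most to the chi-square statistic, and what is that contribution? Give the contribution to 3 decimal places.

Expected counts E_i = n·p_i: 287×0.34 = 97.58, 287×0.23 = 66.01, 287×0.15 = 43.05, 287×0.10 = 28.7, 287×0.06 = 17.22, 287×0.04 = 11.48, 287×0.03 = 8.61, 287×0.02 = 5.74, 287×0.03 = 8.61.
cat         O        E   (O−E)²/E
0         105    97.58     0.5642
1          58    66.01     0.9720
2          49    43.05     0.8224
3          18     28.7     3.9892
4          11    17.22     2.2467
5          28    11.48    23.7727
6           2     8.61     5.0746
7           6     5.74     0.0118
≥8         10     8.61     0.2244
The largest term is for 5: 23.773.

5, 23.773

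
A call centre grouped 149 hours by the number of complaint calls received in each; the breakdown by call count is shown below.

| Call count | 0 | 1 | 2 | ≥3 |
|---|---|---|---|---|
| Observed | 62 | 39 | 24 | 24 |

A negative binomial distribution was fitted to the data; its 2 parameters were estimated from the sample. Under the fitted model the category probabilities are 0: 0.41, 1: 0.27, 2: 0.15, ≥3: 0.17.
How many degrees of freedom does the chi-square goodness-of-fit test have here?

1

There are k = 4 categories and 2 parameters estimated from the data, so df = 4 − 1 − 2 = 1.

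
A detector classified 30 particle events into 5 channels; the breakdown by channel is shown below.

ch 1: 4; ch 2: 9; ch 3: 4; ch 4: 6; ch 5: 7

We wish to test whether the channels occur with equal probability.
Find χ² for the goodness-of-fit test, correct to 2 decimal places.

3.00

Under H₀ each category has probability 1/5, so each expected count is 30/5 = 6.
cat         O        E   (O−E)²/E
ch 1        4        6      0.667
ch 2        9        6      1.500
ch 3        4        6      0.667
ch 4        6        6      0.000
ch 5        7        6      0.167
Sum = 3.00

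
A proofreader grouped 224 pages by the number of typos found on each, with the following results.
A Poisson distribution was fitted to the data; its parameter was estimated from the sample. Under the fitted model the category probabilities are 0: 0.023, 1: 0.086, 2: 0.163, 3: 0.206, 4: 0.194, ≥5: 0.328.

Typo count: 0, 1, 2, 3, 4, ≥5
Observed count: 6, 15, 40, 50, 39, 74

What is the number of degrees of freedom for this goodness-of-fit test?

4

There are k = 6 categories and 1 parameter estimated from the data, so df = 6 − 1 − 1 = 4.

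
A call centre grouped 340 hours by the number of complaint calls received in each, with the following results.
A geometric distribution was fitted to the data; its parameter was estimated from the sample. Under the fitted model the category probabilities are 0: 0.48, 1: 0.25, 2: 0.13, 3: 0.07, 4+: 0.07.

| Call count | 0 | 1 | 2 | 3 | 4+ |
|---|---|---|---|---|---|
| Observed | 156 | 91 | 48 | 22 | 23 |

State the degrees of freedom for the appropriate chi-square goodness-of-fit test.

3

There are k = 5 categories and 1 parameter estimated from the data, so df = 5 − 1 − 1 = 3.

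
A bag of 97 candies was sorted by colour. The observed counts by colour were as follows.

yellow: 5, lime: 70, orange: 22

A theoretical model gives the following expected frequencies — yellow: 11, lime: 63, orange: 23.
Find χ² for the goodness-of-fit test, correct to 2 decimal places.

cat         O        E   (O−E)²/E
yellow      5       11      3.273
lime       70       63      0.778
orange     22       23      0.043
Sum = 4.09

4.09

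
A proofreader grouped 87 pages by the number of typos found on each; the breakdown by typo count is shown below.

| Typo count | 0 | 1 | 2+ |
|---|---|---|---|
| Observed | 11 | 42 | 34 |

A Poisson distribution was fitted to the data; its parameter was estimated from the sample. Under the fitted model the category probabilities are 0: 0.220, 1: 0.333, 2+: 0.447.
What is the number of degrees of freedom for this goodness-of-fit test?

There are k = 3 categories and 1 parameter estimated from the data, so df = 3 − 1 − 1 = 1.

1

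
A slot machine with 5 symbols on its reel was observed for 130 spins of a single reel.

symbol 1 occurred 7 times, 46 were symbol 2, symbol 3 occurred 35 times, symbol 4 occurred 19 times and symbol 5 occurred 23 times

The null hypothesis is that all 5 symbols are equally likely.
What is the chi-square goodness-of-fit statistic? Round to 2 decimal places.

Expected count for each of the 5 categories: 130/5 = 26.
symbol 1: (7 − 26)²/26 = 361/26 = 13.885
symbol 2: (46 − 26)²/26 = 400/26 = 15.385
symbol 3: (35 − 26)²/26 = 81/26 = 3.115
symbol 4: (19 − 26)²/26 = 49/26 = 1.885
symbol 5: (23 − 26)²/26 = 9/26 = 0.346
Sum = 34.62

34.62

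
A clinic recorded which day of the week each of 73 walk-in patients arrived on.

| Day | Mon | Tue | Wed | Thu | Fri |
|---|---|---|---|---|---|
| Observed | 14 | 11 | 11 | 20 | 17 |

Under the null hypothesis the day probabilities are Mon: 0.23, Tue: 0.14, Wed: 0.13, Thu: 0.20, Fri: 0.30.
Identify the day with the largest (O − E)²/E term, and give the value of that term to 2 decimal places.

Thu, 2.00

Expected counts E_i = n·p_i: 73×0.23 = 16.79, 73×0.14 = 10.22, 73×0.13 = 9.49, 73×0.20 = 14.6, 73×0.30 = 21.9.
Mon: (14 − 16.79)²/16.79 = 7.7841/16.79 = 0.464
Tue: (11 − 10.22)²/10.22 = 0.6084/10.22 = 0.060
Wed: (11 − 9.49)²/9.49 = 2.2801/9.49 = 0.240
Thu: (20 − 14.6)²/14.6 = 29.16/14.6 = 1.997
Fri: (17 − 21.9)²/21.9 = 24.01/21.9 = 1.096
The largest term is for Thu: 2.00.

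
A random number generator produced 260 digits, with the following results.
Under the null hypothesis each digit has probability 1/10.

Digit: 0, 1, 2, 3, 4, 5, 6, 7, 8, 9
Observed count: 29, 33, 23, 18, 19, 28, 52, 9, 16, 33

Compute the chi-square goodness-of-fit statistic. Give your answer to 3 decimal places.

Expected count for each of the 10 categories: 260/10 = 26.
cat         O        E   (O−E)²/E
0          29       26     0.3462
1          33       26     1.8846
2          23       26     0.3462
3          18       26     2.4615
4          19       26     1.8846
5          28       26     0.1538
6          52       26    26.0000
7           9       26    11.1154
8          16       26     3.8462
9          33       26     1.8846
Sum = 49.923

49.923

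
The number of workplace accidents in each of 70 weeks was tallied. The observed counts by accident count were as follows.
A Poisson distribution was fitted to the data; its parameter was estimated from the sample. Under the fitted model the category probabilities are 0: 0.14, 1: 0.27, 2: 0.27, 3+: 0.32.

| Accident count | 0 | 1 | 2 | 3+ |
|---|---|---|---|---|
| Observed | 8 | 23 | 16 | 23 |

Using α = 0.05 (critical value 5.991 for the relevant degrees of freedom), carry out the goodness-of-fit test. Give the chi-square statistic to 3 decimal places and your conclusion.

Expected counts E_i = n·p_i: 70×0.14 = 9.8, 70×0.27 = 18.9, 70×0.27 = 18.9, 70×0.32 = 22.4.
χ² = (8−9.8)²/9.8 + (23−18.9)²/18.9 + (16−18.9)²/18.9 + (23−22.4)²/22.4
   = 0.3306 + 0.8894 + 0.4450 + 0.0161
Sum = 1.681
df = 2. Since 1.681 < 5.991, we do not reject H₀.

1.681; do not reject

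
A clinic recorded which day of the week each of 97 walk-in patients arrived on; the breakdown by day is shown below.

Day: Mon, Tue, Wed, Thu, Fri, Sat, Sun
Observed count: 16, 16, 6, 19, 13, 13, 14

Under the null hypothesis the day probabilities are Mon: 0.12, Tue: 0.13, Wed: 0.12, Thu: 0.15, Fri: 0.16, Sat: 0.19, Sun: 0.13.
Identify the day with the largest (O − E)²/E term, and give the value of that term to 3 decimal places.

Wed, 2.733

Expected counts E_i = n·p_i: 97×0.12 = 11.64, 97×0.13 = 12.61, 97×0.12 = 11.64, 97×0.15 = 14.55, 97×0.16 = 15.52, 97×0.19 = 18.43, 97×0.13 = 12.61.
Mon: (16 − 11.64)²/11.64 = 19.0096/11.64 = 1.6331
Tue: (16 − 12.61)²/12.61 = 11.4921/12.61 = 0.9113
Wed: (6 − 11.64)²/11.64 = 31.8096/11.64 = 2.7328
Thu: (19 − 14.55)²/14.55 = 19.8025/14.55 = 1.3610
Fri: (13 − 15.52)²/15.52 = 6.3504/15.52 = 0.4092
Sat: (13 − 18.43)²/18.43 = 29.4849/18.43 = 1.5998
Sun: (14 − 12.61)²/12.61 = 1.9321/12.61 = 0.1532
The largest term is for Wed: 2.733.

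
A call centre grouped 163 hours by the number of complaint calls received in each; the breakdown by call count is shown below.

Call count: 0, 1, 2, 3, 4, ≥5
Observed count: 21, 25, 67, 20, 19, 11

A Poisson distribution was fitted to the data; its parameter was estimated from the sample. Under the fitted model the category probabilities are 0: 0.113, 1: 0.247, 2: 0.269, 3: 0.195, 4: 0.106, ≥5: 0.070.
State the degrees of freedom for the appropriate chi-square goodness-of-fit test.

There are k = 6 categories and 1 parameter estimated from the data, so df = 6 − 1 − 1 = 4.

4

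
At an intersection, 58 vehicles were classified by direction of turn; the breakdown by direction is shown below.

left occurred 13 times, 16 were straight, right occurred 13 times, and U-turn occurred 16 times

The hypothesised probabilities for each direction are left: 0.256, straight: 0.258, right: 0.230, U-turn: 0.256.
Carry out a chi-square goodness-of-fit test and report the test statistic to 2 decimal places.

0.40

Expected counts E_i = n·p_i: 58×0.256 = 14.848, 58×0.258 = 14.964, 58×0.230 = 13.34, 58×0.256 = 14.848.
χ² = (13−14.848)²/14.848 + (16−14.964)²/14.964 + (13−13.34)²/13.34 + (16−14.848)²/14.848
   = 0.230 + 0.072 + 0.009 + 0.089
Sum = 0.40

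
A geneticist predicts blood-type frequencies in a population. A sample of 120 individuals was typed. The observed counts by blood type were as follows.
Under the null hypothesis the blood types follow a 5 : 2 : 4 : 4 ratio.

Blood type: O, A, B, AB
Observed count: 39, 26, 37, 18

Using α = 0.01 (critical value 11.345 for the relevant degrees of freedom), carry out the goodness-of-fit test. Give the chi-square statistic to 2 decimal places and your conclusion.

13.18; reject

Ratio total = 15. Expected counts: 120×5/15 = 40, 120×2/15 = 16, 120×4/15 = 32, 120×4/15 = 32.
χ² = (39−40)²/40 + (26−16)²/16 + (37−32)²/32 + (18−32)²/32
   = 0.025 + 6.250 + 0.781 + 6.125
Sum = 13.18
df = 3. Since 13.18 > 11.345, we reject H₀.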